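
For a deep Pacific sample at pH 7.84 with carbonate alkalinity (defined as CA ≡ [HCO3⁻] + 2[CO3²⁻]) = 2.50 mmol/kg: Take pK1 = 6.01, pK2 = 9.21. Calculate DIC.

CA = [HCO3⁻] + 2[CO3²⁻] = (α₁ + 2α₂)·DIC
At pH 7.84: [H⁺]/K1 = 10^-1.83 = 0.014791, K2/[H⁺] = 10^-1.37 = 0.042658
α₁ = 1/(1 + 0.014791 + 0.042658) = 1/1.0574 = 0.9457; α₂ = α₁·K2/[H⁺] = 0.04034
α₁ + 2α₂ = 1.0264
DIC = CA / (α₁ + 2α₂) = 2.50 / 1.0264 = 2.44 mmol/kg

DIC = 2.44 mmol/kg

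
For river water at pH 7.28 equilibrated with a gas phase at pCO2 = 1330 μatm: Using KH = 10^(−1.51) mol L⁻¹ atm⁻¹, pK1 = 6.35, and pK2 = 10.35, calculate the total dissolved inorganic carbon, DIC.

[CO2*] = KH · pCO2 = 10^(−1.51) × 1330×10^-6 = 4.110×10^-5 mol/L
α₀ = 1/(1 + K1/[H⁺] + K1K2/[H⁺]²) = 1/(1 + 10^+0.93 + 10^-2.14) = 0.1051
DIC = [CO2*]/α₀ = 4.110×10^-5 / 0.1051 = 0.391 mmol/L

DIC = 0.391 mmol/L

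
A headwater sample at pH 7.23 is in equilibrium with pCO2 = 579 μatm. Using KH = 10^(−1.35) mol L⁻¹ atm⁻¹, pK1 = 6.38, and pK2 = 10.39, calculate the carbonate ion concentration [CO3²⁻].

[CO3²⁻] = 0.127 μmol/L

[CO2*] = KH · pCO2 = 10^(−1.35) × 579×10^-6 = 2.586×10^-5 mol/L
α₀ = 1/(1 + K1/[H⁺] + K1K2/[H⁺]²) = 1/(1 + 10^+0.85 + 10^-2.31) = 0.1237
DIC = [CO2*]/α₀ = 2.586×10^-5 / 0.1237 = 0.2091 mmol/L
[CO3²⁻] = α₂·DIC; α₂ = 0.0006058, so [CO3²⁻] = 0.0006058 × 0.2091 = 0.000127 mmol/L = 0.127 μmol/L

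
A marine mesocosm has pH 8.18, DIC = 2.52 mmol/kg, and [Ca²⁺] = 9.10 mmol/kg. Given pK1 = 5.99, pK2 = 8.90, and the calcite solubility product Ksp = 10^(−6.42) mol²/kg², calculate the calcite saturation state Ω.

α₂ = 1 / (1 + [H⁺]/K2 + [H⁺]²/(K1K2)) = 1 / (1 + 10^+0.72 + 10^-1.47)
   = 1 / (1 + 5.2481 + 0.033884) = 1/6.2820 = 0.1592
[CO3²⁻] = α₂ × DIC = 0.1592 × 2.52 = 0.4011 mmol/kg
Ksp = 10^(−6.42) = 3.802×10^-7
Ω = [Ca²⁺][CO3²⁻]/Ksp = (9.10×10^-3)(4.011×10^-4) / 3.802×10^-7 = 9.60

Ω = 9.60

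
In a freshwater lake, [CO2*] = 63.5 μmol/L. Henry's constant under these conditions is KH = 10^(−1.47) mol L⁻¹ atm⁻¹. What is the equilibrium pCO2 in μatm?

pCO2 = 1870 μatm

KH = 10^(−1.47) = 3.388×10^-2 mol L⁻¹ atm⁻¹
pCO2 = [CO2*]/KH = 63.5×10^-6 / 3.388×10^-2 = 1.87×10^-3 atm = 1870 μatm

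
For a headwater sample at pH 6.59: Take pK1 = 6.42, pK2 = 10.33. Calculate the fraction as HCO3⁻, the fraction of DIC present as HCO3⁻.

α₁ = 1 / (1 + [H⁺]/K1 + K2/[H⁺]) = 1 / (1 + 10^-0.17 + 10^-3.74)
   = 1 / (1 + 0.67608 + 0.00018197) = 1/1.6763 = 0.5966

α₁ = 0.597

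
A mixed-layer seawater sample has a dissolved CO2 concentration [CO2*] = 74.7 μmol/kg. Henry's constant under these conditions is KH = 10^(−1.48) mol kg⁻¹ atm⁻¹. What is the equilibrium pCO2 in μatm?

pCO2 = 2260 μatm

KH = 10^(−1.48) = 3.311×10^-2 mol kg⁻¹ atm⁻¹
pCO2 = [CO2*]/KH = 74.7×10^-6 / 3.311×10^-2 = 2.26×10^-3 atm = 2260 μatm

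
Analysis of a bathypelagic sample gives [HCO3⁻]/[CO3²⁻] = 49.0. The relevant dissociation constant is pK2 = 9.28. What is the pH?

pH = 7.59

From K2 = [H⁺][CO3²⁻]/[HCO3⁻]:  pH = pK2 − log₁₀([HCO3⁻]/[CO3²⁻])
log₁₀(49.0) = +1.690
pH = 9.28 − (+1.690) = 7.59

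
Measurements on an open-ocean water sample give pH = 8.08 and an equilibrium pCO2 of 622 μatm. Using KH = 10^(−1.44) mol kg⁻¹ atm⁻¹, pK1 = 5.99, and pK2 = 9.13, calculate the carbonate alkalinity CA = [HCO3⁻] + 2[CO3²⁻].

[CO2*] = KH · pCO2 = 10^(−1.44) × 622×10^-6 = 2.258×10^-5 mol/kg
α₀ = 1/(1 + K1/[H⁺] + K1K2/[H⁺]²) = 1/(1 + 10^+2.09 + 10^+1.04) = 0.007408
DIC = [CO2*]/α₀ = 2.258×10^-5 / 0.007408 = 3.049 mmol/kg
CA = (α₁ + 2α₂)·DIC = (0.9114 + 2×0.08123) × 3.049 = 3.27 mmol/kg

CA = 3.27 mmol/kg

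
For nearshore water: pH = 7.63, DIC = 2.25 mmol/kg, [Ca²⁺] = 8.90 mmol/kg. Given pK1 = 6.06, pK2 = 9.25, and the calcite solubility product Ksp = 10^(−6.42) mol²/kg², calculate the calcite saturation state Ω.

α₂ = 1 / (1 + [H⁺]/K2 + [H⁺]²/(K1K2)) = 1 / (1 + 10^+1.62 + 10^+0.05)
   = 1 / (1 + 41.687 + 1.1220) = 1/43.809 = 0.02283
[CO3²⁻] = α₂ × DIC = 0.02283 × 2.25 = 0.05136 mmol/kg
Ksp = 10^(−6.42) = 3.802×10^-7
Ω = [Ca²⁺][CO3²⁻]/Ksp = (8.90×10^-3)(5.136×10^-5) / 3.802×10^-7 = 1.20

Ω = 1.20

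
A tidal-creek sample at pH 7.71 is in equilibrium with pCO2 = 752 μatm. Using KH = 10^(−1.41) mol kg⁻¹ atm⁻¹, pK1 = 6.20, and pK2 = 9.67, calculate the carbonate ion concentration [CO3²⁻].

[CO3²⁻] = 10.4 μmol/kg

[CO2*] = KH · pCO2 = 10^(−1.41) × 752×10^-6 = 2.926×10^-5 mol/kg
α₀ = 1/(1 + K1/[H⁺] + K1K2/[H⁺]²) = 1/(1 + 10^+1.51 + 10^-0.45) = 0.02966
DIC = [CO2*]/α₀ = 2.926×10^-5 / 0.02966 = 0.9863 mmol/kg
[CO3²⁻] = α₂·DIC; α₂ = 0.01052, so [CO3²⁻] = 0.01052 × 0.9863 = 0.0104 mmol/kg = 10.4 μmol/kg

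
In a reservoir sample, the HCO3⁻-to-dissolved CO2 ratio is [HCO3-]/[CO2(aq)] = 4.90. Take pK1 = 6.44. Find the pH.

From K1 = [H⁺][HCO3-]/[CO2(aq)]:  pH = pK1 + log₁₀([HCO3-]/[CO2(aq)])
log₁₀(4.90) = +0.690
pH = 6.44 + (+0.690) = 7.13

pH = 7.13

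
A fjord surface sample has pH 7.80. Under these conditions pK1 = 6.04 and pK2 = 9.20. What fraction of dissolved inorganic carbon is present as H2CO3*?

α₀ = 0.0164

α₀ = 1 / (1 + K1/[H⁺] + K1K2/[H⁺]²) = 1 / (1 + 10^+1.76 + 10^+0.36)
   = 1 / (1 + 57.544 + 2.2909) = 1/60.835 = 0.01644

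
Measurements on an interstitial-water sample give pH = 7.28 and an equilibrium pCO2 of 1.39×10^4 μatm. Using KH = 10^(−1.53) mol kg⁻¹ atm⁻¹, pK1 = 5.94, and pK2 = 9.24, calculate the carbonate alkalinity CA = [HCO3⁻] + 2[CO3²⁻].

CA = 9.17 mmol/kg

[CO2*] = KH · pCO2 = 10^(−1.53) × 1.39×10^4×10^-6 = 4.102×10^-4 mol/kg
α₀ = 1/(1 + K1/[H⁺] + K1K2/[H⁺]²) = 1/(1 + 10^+1.34 + 10^-0.62) = 0.04326
DIC = [CO2*]/α₀ = 4.102×10^-4 / 0.04326 = 9.483 mmol/kg
CA = (α₁ + 2α₂)·DIC = (0.9464 + 2×0.01038) × 9.483 = 9.17 mmol/kg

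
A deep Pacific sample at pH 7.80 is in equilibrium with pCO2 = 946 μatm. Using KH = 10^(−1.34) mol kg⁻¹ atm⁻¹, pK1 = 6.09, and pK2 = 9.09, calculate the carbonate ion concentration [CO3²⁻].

[CO3²⁻] = 0.114 mmol/kg

[CO2*] = KH · pCO2 = 10^(−1.34) × 946×10^-6 = 4.324×10^-5 mol/kg
α₀ = 1/(1 + K1/[H⁺] + K1K2/[H⁺]²) = 1/(1 + 10^+1.71 + 10^+0.42) = 0.01821
DIC = [CO2*]/α₀ = 4.324×10^-5 / 0.01821 = 2.375 mmol/kg
[CO3²⁻] = α₂·DIC; α₂ = 0.04790, so [CO3²⁻] = 0.04790 × 2.375 = 0.114 mmol/kg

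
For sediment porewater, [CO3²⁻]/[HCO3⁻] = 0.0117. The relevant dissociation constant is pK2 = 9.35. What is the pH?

pH = 7.42

From K2 = [H⁺][CO3²⁻]/[HCO3⁻]:  pH = pK2 + log₁₀([CO3²⁻]/[HCO3⁻])
log₁₀(0.0117) = -1.932
pH = 9.35 + (-1.932) = 7.42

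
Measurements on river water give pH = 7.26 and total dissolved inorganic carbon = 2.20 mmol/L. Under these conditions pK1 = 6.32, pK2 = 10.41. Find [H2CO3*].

α₀ = 1 / (1 + K1/[H⁺] + K1K2/[H⁺]²) = 1 / (1 + 10^+0.94 + 10^-2.21)
   = 1 / (1 + 8.7096 + 0.0061660) = 1/9.7158 = 0.1029
[CO2*] = α₀ × DIC = 0.1029 × 2.20 = 0.226 mmol/L

[CO2*] = 0.226 mmol/L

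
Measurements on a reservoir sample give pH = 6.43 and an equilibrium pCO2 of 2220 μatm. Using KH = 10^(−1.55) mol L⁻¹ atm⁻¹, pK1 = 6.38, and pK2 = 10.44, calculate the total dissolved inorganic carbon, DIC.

DIC = 0.133 mmol/L

[CO2*] = KH · pCO2 = 10^(−1.55) × 2220×10^-6 = 6.257×10^-5 mol/L
α₀ = 1/(1 + K1/[H⁺] + K1K2/[H⁺]²) = 1/(1 + 10^+0.05 + 10^-3.96) = 0.4712
DIC = [CO2*]/α₀ = 6.257×10^-5 / 0.4712 = 0.133 mmol/L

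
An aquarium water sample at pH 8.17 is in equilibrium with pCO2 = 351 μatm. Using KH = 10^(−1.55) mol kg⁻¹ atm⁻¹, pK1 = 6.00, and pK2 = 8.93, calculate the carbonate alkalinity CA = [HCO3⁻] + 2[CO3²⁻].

[CO2*] = KH · pCO2 = 10^(−1.55) × 351×10^-6 = 9.893×10^-6 mol/kg
α₀ = 1/(1 + K1/[H⁺] + K1K2/[H⁺]²) = 1/(1 + 10^+2.17 + 10^+1.41) = 0.005727
DIC = [CO2*]/α₀ = 9.893×10^-6 / 0.005727 = 1.727 mmol/kg
CA = (α₁ + 2α₂)·DIC = (0.8471 + 2×0.1472) × 1.727 = 1.97 mmol/kg

CA = 1.97 mmol/kg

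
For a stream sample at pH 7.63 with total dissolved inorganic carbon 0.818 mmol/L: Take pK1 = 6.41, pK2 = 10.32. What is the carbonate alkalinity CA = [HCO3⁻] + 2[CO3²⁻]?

CA = [HCO3⁻] + 2[CO3²⁻] = (α₁ + 2α₂)·DIC
At pH 7.63: [H⁺]/K1 = 10^-1.22 = 0.060256, K2/[H⁺] = 10^-2.69 = 0.0020417
α₁ = 1/(1 + 0.060256 + 0.0020417) = 1/1.0623 = 0.9414; α₂ = α₁·K2/[H⁺] = 0.001922
α₁ + 2α₂ = 0.9452
CA = 0.9452 × 0.818 = 0.773 mmol/L

CA = 0.773 mmol/L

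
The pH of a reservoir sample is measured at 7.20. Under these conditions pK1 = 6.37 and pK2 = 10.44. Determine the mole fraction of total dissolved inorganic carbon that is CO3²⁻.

α₂ = 0.000501

α₂ = 1 / (1 + [H⁺]/K2 + [H⁺]²/(K1K2)) = 1 / (1 + 10^+3.24 + 10^+2.41)
   = 1 / (1 + 1737.8 + 257.04) = 1/1995.8 = 0.0005010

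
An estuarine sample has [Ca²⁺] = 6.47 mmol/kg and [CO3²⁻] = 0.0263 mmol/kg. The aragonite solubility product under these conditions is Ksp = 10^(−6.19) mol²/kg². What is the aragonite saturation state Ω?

Ω = 0.264

Ksp = 10^(−6.19) = 6.457×10^-7
Ω = [Ca²⁺][CO3²⁻]/Ksp = (6.47×10^-3)(0.0263×10^-3) / 6.457×10^-7 = 0.264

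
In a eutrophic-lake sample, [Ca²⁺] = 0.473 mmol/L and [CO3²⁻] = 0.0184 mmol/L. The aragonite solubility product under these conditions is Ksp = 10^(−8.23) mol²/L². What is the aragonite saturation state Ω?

Ω = 1.48

Ksp = 10^(−8.23) = 5.888×10^-9
Ω = [Ca²⁺][CO3²⁻]/Ksp = (0.473×10^-3)(0.0184×10^-3) / 5.888×10^-9 = 1.48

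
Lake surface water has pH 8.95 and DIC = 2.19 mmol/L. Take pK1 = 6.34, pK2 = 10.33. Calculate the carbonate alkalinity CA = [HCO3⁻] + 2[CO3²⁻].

CA = [HCO3⁻] + 2[CO3²⁻] = (α₁ + 2α₂)·DIC
At pH 8.95: [H⁺]/K1 = 10^-2.61 = 0.0024547, K2/[H⁺] = 10^-1.38 = 0.041687
α₁ = 1/(1 + 0.0024547 + 0.041687) = 1/1.0441 = 0.9577; α₂ = α₁·K2/[H⁺] = 0.03992
α₁ + 2α₂ = 1.0376
CA = 1.0376 × 2.19 = 2.27 mmol/L

CA = 2.27 mmol/L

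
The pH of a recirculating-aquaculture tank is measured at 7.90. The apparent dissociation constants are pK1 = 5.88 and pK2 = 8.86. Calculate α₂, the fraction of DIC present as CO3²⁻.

α₂ = 0.0980

α₂ = 1 / (1 + [H⁺]/K2 + [H⁺]²/(K1K2)) = 1 / (1 + 10^+0.96 + 10^-1.06)
   = 1 / (1 + 9.1201 + 0.087096) = 1/10.207 = 0.09797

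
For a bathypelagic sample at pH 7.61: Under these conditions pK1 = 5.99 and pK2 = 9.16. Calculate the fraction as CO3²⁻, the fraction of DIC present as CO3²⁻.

α₂ = 1 / (1 + [H⁺]/K2 + [H⁺]²/(K1K2)) = 1 / (1 + 10^+1.55 + 10^-0.07)
   = 1 / (1 + 35.481 + 0.85114) = 1/37.332 = 0.02679

α₂ = 0.0268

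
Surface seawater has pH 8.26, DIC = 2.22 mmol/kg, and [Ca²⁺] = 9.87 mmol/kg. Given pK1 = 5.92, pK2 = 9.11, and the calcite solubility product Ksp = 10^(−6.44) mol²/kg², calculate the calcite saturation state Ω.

α₂ = 1 / (1 + [H⁺]/K2 + [H⁺]²/(K1K2)) = 1 / (1 + 10^+0.85 + 10^-1.49)
   = 1 / (1 + 7.0795 + 0.032359) = 1/8.1118 = 0.1233
[CO3²⁻] = α₂ × DIC = 0.1233 × 2.22 = 0.2737 mmol/kg
Ksp = 10^(−6.44) = 3.631×10^-7
Ω = [Ca²⁺][CO3²⁻]/Ksp = (9.87×10^-3)(2.737×10^-4) / 3.631×10^-7 = 7.44

Ω = 7.44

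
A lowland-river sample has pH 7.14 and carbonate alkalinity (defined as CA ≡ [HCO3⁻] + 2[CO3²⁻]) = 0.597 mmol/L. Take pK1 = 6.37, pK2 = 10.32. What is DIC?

DIC = 0.698 mmol/L

CA = [HCO3⁻] + 2[CO3²⁻] = (α₁ + 2α₂)·DIC
At pH 7.14: [H⁺]/K1 = 10^-0.77 = 0.16982, K2/[H⁺] = 10^-3.18 = 0.00066069
α₁ = 1/(1 + 0.16982 + 0.00066069) = 1/1.1705 = 0.8543; α₂ = α₁·K2/[H⁺] = 0.0005645
α₁ + 2α₂ = 0.8555
DIC = CA / (α₁ + 2α₂) = 0.597 / 0.8555 = 0.698 mmol/L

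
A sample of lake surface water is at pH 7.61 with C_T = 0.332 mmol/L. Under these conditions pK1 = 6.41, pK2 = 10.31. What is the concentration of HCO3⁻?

[HCO3⁻] = 0.312 mmol/L

α₁ = 1 / (1 + [H⁺]/K1 + K2/[H⁺]) = 1 / (1 + 10^-1.20 + 10^-2.70)
   = 1 / (1 + 0.063096 + 0.0019953) = 1/1.0651 = 0.9389
[HCO3⁻] = α₁ × DIC = 0.9389 × 0.332 = 0.312 mmol/L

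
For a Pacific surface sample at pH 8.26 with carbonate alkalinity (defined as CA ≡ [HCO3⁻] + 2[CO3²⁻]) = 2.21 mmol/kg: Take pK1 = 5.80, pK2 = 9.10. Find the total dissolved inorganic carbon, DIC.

DIC = 1.97 mmol/kg

CA = [HCO3⁻] + 2[CO3²⁻] = (α₁ + 2α₂)·DIC
At pH 8.26: [H⁺]/K1 = 10^-2.46 = 0.0034674, K2/[H⁺] = 10^-0.84 = 0.14454
α₁ = 1/(1 + 0.0034674 + 0.14454) = 1/1.1480 = 0.8711; α₂ = α₁·K2/[H⁺] = 0.1259
α₁ + 2α₂ = 1.1229
DIC = CA / (α₁ + 2α₂) = 2.21 / 1.1229 = 1.97 mmol/kg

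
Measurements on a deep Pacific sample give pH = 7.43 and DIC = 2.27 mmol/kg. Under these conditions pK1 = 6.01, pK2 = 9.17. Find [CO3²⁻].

[CO3²⁻] = 0.0391 mmol/kg

α₂ = 1 / (1 + [H⁺]/K2 + [H⁺]²/(K1K2)) = 1 / (1 + 10^+1.74 + 10^+0.32)
   = 1 / (1 + 54.954 + 2.0893) = 1/58.043 = 0.01723
[CO3²⁻] = α₂ × DIC = 0.01723 × 2.27 = 0.0391 mmol/kg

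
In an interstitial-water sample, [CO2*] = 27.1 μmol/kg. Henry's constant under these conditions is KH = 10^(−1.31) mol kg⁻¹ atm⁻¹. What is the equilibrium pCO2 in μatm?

pCO2 = 553 μatm

KH = 10^(−1.31) = 4.898×10^-2 mol kg⁻¹ atm⁻¹
pCO2 = [CO2*]/KH = 27.1×10^-6 / 4.898×10^-2 = 5.53×10^-4 atm = 553 μatm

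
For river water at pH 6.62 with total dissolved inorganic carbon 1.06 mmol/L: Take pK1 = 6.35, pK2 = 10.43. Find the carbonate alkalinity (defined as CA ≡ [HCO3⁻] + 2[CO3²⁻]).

CA = [HCO3⁻] + 2[CO3²⁻] = (α₁ + 2α₂)·DIC
At pH 6.62: [H⁺]/K1 = 10^-0.27 = 0.53703, K2/[H⁺] = 10^-3.81 = 0.00015488
α₁ = 1/(1 + 0.53703 + 0.00015488) = 1/1.5372 = 0.6505; α₂ = α₁·K2/[H⁺] = 0.0001008
α₁ + 2α₂ = 0.6507
CA = 0.6507 × 1.06 = 0.690 mmol/L

CA = 0.690 mmol/L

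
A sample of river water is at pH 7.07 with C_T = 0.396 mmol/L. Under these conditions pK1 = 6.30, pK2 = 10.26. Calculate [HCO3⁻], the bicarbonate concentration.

[HCO3⁻] = 0.338 mmol/L

α₁ = 1 / (1 + [H⁺]/K1 + K2/[H⁺]) = 1 / (1 + 10^-0.77 + 10^-3.19)
   = 1 / (1 + 0.16982 + 0.00064565) = 1/1.1705 = 0.8544
[HCO3⁻] = α₁ × DIC = 0.8544 × 0.396 = 0.338 mmol/L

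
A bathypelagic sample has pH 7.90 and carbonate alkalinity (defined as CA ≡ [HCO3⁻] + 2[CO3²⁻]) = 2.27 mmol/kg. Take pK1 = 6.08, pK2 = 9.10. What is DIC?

DIC = 2.17 mmol/kg

CA = [HCO3⁻] + 2[CO3²⁻] = (α₁ + 2α₂)·DIC
At pH 7.90: [H⁺]/K1 = 10^-1.82 = 0.015136, K2/[H⁺] = 10^-1.20 = 0.063096
α₁ = 1/(1 + 0.015136 + 0.063096) = 1/1.0782 = 0.9274; α₂ = α₁·K2/[H⁺] = 0.05852
α₁ + 2α₂ = 1.0445
DIC = CA / (α₁ + 2α₂) = 2.27 / 1.0445 = 2.17 mmol/kg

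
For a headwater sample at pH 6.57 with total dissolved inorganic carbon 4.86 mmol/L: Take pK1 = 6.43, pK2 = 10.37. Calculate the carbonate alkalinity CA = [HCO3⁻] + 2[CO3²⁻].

CA = [HCO3⁻] + 2[CO3²⁻] = (α₁ + 2α₂)·DIC
At pH 6.57: [H⁺]/K1 = 10^-0.14 = 0.72444, K2/[H⁺] = 10^-3.80 = 0.00015849
α₁ = 1/(1 + 0.72444 + 0.00015849) = 1/1.7246 = 0.5798; α₂ = α₁·K2/[H⁺] = 9.190×10^-5
α₁ + 2α₂ = 0.5800
CA = 0.5800 × 4.86 = 2.82 mmol/L

CA = 2.82 mmol/L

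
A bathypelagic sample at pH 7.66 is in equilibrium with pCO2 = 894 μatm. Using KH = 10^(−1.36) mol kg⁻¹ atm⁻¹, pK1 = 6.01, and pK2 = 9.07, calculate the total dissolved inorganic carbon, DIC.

[CO2*] = KH · pCO2 = 10^(−1.36) × 894×10^-6 = 3.902×10^-5 mol/kg
α₀ = 1/(1 + K1/[H⁺] + K1K2/[H⁺]²) = 1/(1 + 10^+1.65 + 10^+0.24) = 0.02109
DIC = [CO2*]/α₀ = 3.902×10^-5 / 0.02109 = 1.85 mmol/kg

DIC = 1.85 mmol/kg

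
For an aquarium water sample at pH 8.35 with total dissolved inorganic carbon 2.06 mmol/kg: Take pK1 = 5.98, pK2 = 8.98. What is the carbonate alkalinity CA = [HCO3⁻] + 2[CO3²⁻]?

CA = [HCO3⁻] + 2[CO3²⁻] = (α₁ + 2α₂)·DIC
At pH 8.35: [H⁺]/K1 = 10^-2.37 = 0.0042658, K2/[H⁺] = 10^-0.63 = 0.23442
α₁ = 1/(1 + 0.0042658 + 0.23442) = 1/1.2387 = 0.8073; α₂ = α₁·K2/[H⁺] = 0.1893
α₁ + 2α₂ = 1.1858
CA = 1.1858 × 2.06 = 2.44 mmol/kg

CA = 2.44 mmol/kg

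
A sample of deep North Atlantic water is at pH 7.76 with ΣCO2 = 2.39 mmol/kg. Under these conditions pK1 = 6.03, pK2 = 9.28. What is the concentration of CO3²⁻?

[CO3²⁻] = 0.0688 mmol/kg

α₂ = 1 / (1 + [H⁺]/K2 + [H⁺]²/(K1K2)) = 1 / (1 + 10^+1.52 + 10^-0.21)
   = 1 / (1 + 33.113 + 0.61660) = 1/34.730 = 0.02879
[CO3²⁻] = α₂ × DIC = 0.02879 × 2.39 = 0.0688 mmol/kg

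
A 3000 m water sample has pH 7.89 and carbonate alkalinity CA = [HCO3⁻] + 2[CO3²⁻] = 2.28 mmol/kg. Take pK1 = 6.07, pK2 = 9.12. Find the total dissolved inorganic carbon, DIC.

CA = [HCO3⁻] + 2[CO3²⁻] = (α₁ + 2α₂)·DIC
At pH 7.89: [H⁺]/K1 = 10^-1.82 = 0.015136, K2/[H⁺] = 10^-1.23 = 0.058884
α₁ = 1/(1 + 0.015136 + 0.058884) = 1/1.0740 = 0.9311; α₂ = α₁·K2/[H⁺] = 0.05483
α₁ + 2α₂ = 1.0407
DIC = CA / (α₁ + 2α₂) = 2.28 / 1.0407 = 2.19 mmol/kg

DIC = 2.19 mmol/kg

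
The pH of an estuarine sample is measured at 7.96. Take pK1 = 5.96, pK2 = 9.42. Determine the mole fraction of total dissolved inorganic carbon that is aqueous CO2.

α₀ = 0.00957

α₀ = 1 / (1 + K1/[H⁺] + K1K2/[H⁺]²) = 1 / (1 + 10^+2.00 + 10^+0.54)
   = 1 / (1 + 100.00 + 3.4674) = 1/104.47 = 0.009572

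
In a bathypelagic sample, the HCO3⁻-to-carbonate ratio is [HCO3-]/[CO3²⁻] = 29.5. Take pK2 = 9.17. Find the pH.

From K2 = [H⁺][CO3²⁻]/[HCO3-]:  pH = pK2 − log₁₀([HCO3-]/[CO3²⁻])
log₁₀(29.5) = +1.470
pH = 9.17 − (+1.470) = 7.70

pH = 7.70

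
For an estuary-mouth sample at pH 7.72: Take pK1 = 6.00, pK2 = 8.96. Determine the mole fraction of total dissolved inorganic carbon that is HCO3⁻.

α₁ = 0.929

α₁ = 1 / (1 + [H⁺]/K1 + K2/[H⁺]) = 1 / (1 + 10^-1.72 + 10^-1.24)
   = 1 / (1 + 0.019055 + 0.057544) = 1/1.0766 = 0.9289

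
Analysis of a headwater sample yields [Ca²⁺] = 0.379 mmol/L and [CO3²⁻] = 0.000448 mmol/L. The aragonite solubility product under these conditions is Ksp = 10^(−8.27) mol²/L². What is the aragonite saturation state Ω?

Ksp = 10^(−8.27) = 5.370×10^-9
Ω = [Ca²⁺][CO3²⁻]/Ksp = (0.379×10^-3)(0.000448×10^-3) / 5.370×10^-9 = 0.0316

Ω = 0.0316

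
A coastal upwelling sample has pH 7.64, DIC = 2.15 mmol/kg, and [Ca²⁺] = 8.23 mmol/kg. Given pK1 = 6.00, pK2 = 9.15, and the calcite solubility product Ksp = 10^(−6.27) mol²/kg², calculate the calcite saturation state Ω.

Ω = 0.966

α₂ = 1 / (1 + [H⁺]/K2 + [H⁺]²/(K1K2)) = 1 / (1 + 10^+1.51 + 10^-0.13)
   = 1 / (1 + 32.359 + 0.74131) = 1/34.101 = 0.02932
[CO3²⁻] = α₂ × DIC = 0.02932 × 2.15 = 0.06305 mmol/kg
Ksp = 10^(−6.27) = 5.370×10^-7
Ω = [Ca²⁺][CO3²⁻]/Ksp = (8.23×10^-3)(6.305×10^-5) / 5.370×10^-7 = 0.966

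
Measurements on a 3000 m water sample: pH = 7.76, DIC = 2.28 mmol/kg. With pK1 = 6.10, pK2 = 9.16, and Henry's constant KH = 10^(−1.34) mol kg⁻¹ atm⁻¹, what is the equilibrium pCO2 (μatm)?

pCO2 = 1030 μatm

α₀ = 1 / (1 + K1/[H⁺] + K1K2/[H⁺]²) = 1 / (1 + 10^+1.66 + 10^+0.26)
   = 1 / (1 + 45.709 + 1.8197) = 1/48.529 = 0.02061
[CO2*] = α₀ × DIC = 0.02061 × 2.28 = 0.04698 mmol/kg
pCO2 = [CO2*]/KH = 4.698×10^-5 / 4.571×10^-2 = 1030 μatm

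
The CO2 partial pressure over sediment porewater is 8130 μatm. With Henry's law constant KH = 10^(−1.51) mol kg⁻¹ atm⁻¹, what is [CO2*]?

KH = 10^(−1.51) = 3.090×10^-2 mol kg⁻¹ atm⁻¹
[CO2*] = KH · pCO2 = 3.090×10^-2 × 8130×10^-6 atm = 2.51×10^-4 mol/kg

[CO2*] = 251 μmol/kg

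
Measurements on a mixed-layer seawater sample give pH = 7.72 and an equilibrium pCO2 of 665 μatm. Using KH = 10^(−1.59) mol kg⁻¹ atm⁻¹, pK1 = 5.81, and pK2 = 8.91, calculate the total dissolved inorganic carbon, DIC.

[CO2*] = KH · pCO2 = 10^(−1.59) × 665×10^-6 = 1.709×10^-5 mol/kg
α₀ = 1/(1 + K1/[H⁺] + K1K2/[H⁺]²) = 1/(1 + 10^+1.91 + 10^+0.72) = 0.01142
DIC = [CO2*]/α₀ = 1.709×10^-5 / 0.01142 = 1.50 mmol/kg

DIC = 1.50 mmol/kg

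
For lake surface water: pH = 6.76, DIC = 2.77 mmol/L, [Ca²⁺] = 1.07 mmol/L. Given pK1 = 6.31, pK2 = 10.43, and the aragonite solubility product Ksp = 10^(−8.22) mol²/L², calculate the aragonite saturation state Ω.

α₂ = 1 / (1 + [H⁺]/K2 + [H⁺]²/(K1K2)) = 1 / (1 + 10^+3.67 + 10^+3.22)
   = 1 / (1 + 4677.4 + 1659.6) = 1/6337.9 = 0.0001578
[CO3²⁻] = α₂ × DIC = 0.0001578 × 2.77 = 0.0004371 mmol/L = 0.4371 μmol/L
Ksp = 10^(−8.22) = 6.026×10^-9
Ω = [Ca²⁺][CO3²⁻]/Ksp = (1.07×10^-3)(4.371×10^-7) / 6.026×10^-9 = 0.0776

Ω = 0.0776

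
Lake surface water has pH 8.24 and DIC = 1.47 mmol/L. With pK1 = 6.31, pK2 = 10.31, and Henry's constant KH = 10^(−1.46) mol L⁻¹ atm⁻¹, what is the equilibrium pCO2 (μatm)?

pCO2 = 488 μatm

α₀ = 1 / (1 + K1/[H⁺] + K1K2/[H⁺]²) = 1 / (1 + 10^+1.93 + 10^-0.14)
   = 1 / (1 + 85.114 + 0.72444) = 1/86.838 = 0.01152
[CO2*] = α₀ × DIC = 0.01152 × 1.47 = 0.01693 mmol/L = 16.93 μmol/L
pCO2 = [CO2*]/KH = 1.693×10^-5 / 3.467×10^-2 = 488 μatm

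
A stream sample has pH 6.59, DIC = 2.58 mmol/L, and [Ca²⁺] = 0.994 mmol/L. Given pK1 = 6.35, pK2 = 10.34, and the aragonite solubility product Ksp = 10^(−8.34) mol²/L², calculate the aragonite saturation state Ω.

Ω = 0.0633

α₂ = 1 / (1 + [H⁺]/K2 + [H⁺]²/(K1K2)) = 1 / (1 + 10^+3.75 + 10^+3.51)
   = 1 / (1 + 5623.4 + 3235.9) = 1/8860.3 = 0.0001129
[CO3²⁻] = α₂ × DIC = 0.0001129 × 2.58 = 0.0002912 mmol/L = 0.2912 μmol/L
Ksp = 10^(−8.34) = 4.571×10^-9
Ω = [Ca²⁺][CO3²⁻]/Ksp = (0.994×10^-3)(2.912×10^-7) / 4.571×10^-9 = 0.0633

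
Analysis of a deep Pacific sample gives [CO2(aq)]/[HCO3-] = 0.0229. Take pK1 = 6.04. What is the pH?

pH = 7.68

From K1 = [H⁺][HCO3-]/[CO2(aq)]:  pH = pK1 − log₁₀([CO2(aq)]/[HCO3-])
log₁₀(0.0229) = -1.640
pH = 6.04 − (-1.640) = 7.68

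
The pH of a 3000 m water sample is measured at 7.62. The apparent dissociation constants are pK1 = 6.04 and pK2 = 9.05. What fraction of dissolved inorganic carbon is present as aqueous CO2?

α₀ = 0.0247

α₀ = 1 / (1 + K1/[H⁺] + K1K2/[H⁺]²) = 1 / (1 + 10^+1.58 + 10^+0.15)
   = 1 / (1 + 38.019 + 1.4125) = 1/40.431 = 0.02473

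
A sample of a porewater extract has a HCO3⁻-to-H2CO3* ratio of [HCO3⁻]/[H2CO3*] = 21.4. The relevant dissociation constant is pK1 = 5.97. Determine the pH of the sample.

From K1 = [H⁺][HCO3⁻]/[H2CO3*]:  pH = pK1 + log₁₀([HCO3⁻]/[H2CO3*])
log₁₀(21.4) = +1.330
pH = 5.97 + (+1.330) = 7.30

pH = 7.30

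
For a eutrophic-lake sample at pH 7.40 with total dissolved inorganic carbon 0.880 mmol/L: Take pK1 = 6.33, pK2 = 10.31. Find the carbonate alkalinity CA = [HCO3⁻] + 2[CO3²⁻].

CA = 0.812 mmol/L

CA = [HCO3⁻] + 2[CO3²⁻] = (α₁ + 2α₂)·DIC
At pH 7.40: [H⁺]/K1 = 10^-1.07 = 0.085114, K2/[H⁺] = 10^-2.91 = 0.0012303
α₁ = 1/(1 + 0.085114 + 0.0012303) = 1/1.0863 = 0.9205; α₂ = α₁·K2/[H⁺] = 0.001132
α₁ + 2α₂ = 0.9228
CA = 0.9228 × 0.880 = 0.812 mmol/L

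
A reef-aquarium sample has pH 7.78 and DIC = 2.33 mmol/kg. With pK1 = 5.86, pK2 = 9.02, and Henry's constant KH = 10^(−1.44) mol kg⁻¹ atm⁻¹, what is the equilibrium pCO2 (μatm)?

pCO2 = 721 μatm

α₀ = 1 / (1 + K1/[H⁺] + K1K2/[H⁺]²) = 1 / (1 + 10^+1.92 + 10^+0.68)
   = 1 / (1 + 83.176 + 4.7863) = 1/88.963 = 0.01124
[CO2*] = α₀ × DIC = 0.01124 × 2.33 = 0.02619 mmol/kg
pCO2 = [CO2*]/KH = 2.619×10^-5 / 3.631×10^-2 = 721 μatm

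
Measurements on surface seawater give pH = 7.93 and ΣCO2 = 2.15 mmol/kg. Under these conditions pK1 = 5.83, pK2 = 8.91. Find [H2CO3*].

[CO2*] = 15.3 μmol/kg

α₀ = 1 / (1 + K1/[H⁺] + K1K2/[H⁺]²) = 1 / (1 + 10^+2.10 + 10^+1.12)
   = 1 / (1 + 125.89 + 13.183) = 1/140.08 = 0.007139
[CO2*] = α₀ × DIC = 0.007139 × 2.15 = 0.0153 mmol/kg = 15.3 μmol/kg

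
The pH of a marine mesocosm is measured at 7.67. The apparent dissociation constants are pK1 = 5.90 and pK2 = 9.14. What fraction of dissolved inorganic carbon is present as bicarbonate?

α₁ = 1 / (1 + [H⁺]/K1 + K2/[H⁺]) = 1 / (1 + 10^-1.77 + 10^-1.47)
   = 1 / (1 + 0.016982 + 0.033884) = 1/1.0509 = 0.9516

α₁ = 0.952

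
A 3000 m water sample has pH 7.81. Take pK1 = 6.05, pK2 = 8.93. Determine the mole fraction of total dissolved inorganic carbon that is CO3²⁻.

α₂ = 0.0694

α₂ = 1 / (1 + [H⁺]/K2 + [H⁺]²/(K1K2)) = 1 / (1 + 10^+1.12 + 10^-0.64)
   = 1 / (1 + 13.183 + 0.22909) = 1/14.412 = 0.06939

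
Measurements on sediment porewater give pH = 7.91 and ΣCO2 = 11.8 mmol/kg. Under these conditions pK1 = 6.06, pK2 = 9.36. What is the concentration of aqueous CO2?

[CO2*] = 0.159 mmol/kg

α₀ = 1 / (1 + K1/[H⁺] + K1K2/[H⁺]²) = 1 / (1 + 10^+1.85 + 10^+0.40)
   = 1 / (1 + 70.795 + 2.5119) = 1/74.306 = 0.01346
[CO2*] = α₀ × DIC = 0.01346 × 11.8 = 0.159 mmol/kg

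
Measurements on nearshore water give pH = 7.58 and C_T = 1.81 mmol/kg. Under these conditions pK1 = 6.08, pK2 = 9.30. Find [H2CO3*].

α₀ = 1 / (1 + K1/[H⁺] + K1K2/[H⁺]²) = 1 / (1 + 10^+1.50 + 10^-0.22)
   = 1 / (1 + 31.623 + 0.60256) = 1/33.225 = 0.03010
[CO2*] = α₀ × DIC = 0.03010 × 1.81 = 0.0545 mmol/kg

[CO2*] = 0.0545 mmol/kg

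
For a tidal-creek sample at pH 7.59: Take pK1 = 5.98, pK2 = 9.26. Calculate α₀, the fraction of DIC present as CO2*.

α₀ = 0.0235

α₀ = 1 / (1 + K1/[H⁺] + K1K2/[H⁺]²) = 1 / (1 + 10^+1.61 + 10^-0.06)
   = 1 / (1 + 40.738 + 0.87096) = 1/42.609 = 0.02347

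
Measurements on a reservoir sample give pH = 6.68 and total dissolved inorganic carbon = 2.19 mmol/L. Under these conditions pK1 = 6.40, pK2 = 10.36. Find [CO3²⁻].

α₂ = 1 / (1 + [H⁺]/K2 + [H⁺]²/(K1K2)) = 1 / (1 + 10^+3.68 + 10^+3.40)
   = 1 / (1 + 4786.3 + 2511.9) = 1/7299.2 = 0.0001370
[CO3²⁻] = α₂ × DIC = 0.0001370 × 2.19 = 0.000300 mmol/L = 0.300 μmol/L

[CO3²⁻] = 0.300 μmol/L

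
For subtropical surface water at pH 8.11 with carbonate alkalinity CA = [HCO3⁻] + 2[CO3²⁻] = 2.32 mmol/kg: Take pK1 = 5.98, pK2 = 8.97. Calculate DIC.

CA = [HCO3⁻] + 2[CO3²⁻] = (α₁ + 2α₂)·DIC
At pH 8.11: [H⁺]/K1 = 10^-2.13 = 0.0074131, K2/[H⁺] = 10^-0.86 = 0.13804
α₁ = 1/(1 + 0.0074131 + 0.13804) = 1/1.1455 = 0.8730; α₂ = α₁·K2/[H⁺] = 0.1205
α₁ + 2α₂ = 1.1140
DIC = CA / (α₁ + 2α₂) = 2.32 / 1.1140 = 2.08 mmol/kg

DIC = 2.08 mmol/kg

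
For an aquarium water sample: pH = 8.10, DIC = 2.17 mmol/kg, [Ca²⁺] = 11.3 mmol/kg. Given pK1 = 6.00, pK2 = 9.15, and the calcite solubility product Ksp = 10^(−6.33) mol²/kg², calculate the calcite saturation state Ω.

Ω = 4.26

α₂ = 1 / (1 + [H⁺]/K2 + [H⁺]²/(K1K2)) = 1 / (1 + 10^+1.05 + 10^-1.05)
   = 1 / (1 + 11.220 + 0.089125) = 1/12.309 = 0.08124
[CO3²⁻] = α₂ × DIC = 0.08124 × 2.17 = 0.1763 mmol/kg
Ksp = 10^(−6.33) = 4.677×10^-7
Ω = [Ca²⁺][CO3²⁻]/Ksp = (11.3×10^-3)(1.763×10^-4) / 4.677×10^-7 = 4.26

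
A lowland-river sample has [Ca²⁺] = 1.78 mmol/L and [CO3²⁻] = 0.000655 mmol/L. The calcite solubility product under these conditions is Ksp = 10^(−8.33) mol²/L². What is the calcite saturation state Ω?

Ω = 0.249

Ksp = 10^(−8.33) = 4.677×10^-9
Ω = [Ca²⁺][CO3²⁻]/Ksp = (1.78×10^-3)(0.000655×10^-3) / 4.677×10^-9 = 0.249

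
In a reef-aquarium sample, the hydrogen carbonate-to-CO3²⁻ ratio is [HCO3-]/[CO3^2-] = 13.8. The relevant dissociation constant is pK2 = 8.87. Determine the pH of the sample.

pH = 7.73

From K2 = [H⁺][CO3^2-]/[HCO3-]:  pH = pK2 − log₁₀([HCO3-]/[CO3^2-])
log₁₀(13.8) = +1.140
pH = 8.87 − (+1.140) = 7.73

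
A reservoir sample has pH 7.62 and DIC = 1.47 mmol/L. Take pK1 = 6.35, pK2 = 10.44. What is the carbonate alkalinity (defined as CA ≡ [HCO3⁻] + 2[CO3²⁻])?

CA = [HCO3⁻] + 2[CO3²⁻] = (α₁ + 2α₂)·DIC
At pH 7.62: [H⁺]/K1 = 10^-1.27 = 0.053703, K2/[H⁺] = 10^-2.82 = 0.0015136
α₁ = 1/(1 + 0.053703 + 0.0015136) = 1/1.0552 = 0.9477; α₂ = α₁·K2/[H⁺] = 0.001434
α₁ + 2α₂ = 0.9505
CA = 0.9505 × 1.47 = 1.40 mmol/L

CA = 1.40 mmol/L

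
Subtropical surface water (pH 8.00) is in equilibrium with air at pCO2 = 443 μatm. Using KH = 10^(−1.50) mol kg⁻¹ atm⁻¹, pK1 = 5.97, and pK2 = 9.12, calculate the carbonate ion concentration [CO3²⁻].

[CO3²⁻] = 0.114 mmol/kg

[CO2*] = KH · pCO2 = 10^(−1.50) × 443×10^-6 = 1.401×10^-5 mol/kg
α₀ = 1/(1 + K1/[H⁺] + K1K2/[H⁺]²) = 1/(1 + 10^+2.03 + 10^+0.91) = 0.008600
DIC = [CO2*]/α₀ = 1.401×10^-5 / 0.008600 = 1.629 mmol/kg
[CO3²⁻] = α₂·DIC; α₂ = 0.06990, so [CO3²⁻] = 0.06990 × 1.629 = 0.114 mmol/kg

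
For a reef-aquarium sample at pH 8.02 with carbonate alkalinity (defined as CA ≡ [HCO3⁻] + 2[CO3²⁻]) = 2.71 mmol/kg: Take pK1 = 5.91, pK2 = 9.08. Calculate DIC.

CA = [HCO3⁻] + 2[CO3²⁻] = (α₁ + 2α₂)·DIC
At pH 8.02: [H⁺]/K1 = 10^-2.11 = 0.0077625, K2/[H⁺] = 10^-1.06 = 0.087096
α₁ = 1/(1 + 0.0077625 + 0.087096) = 1/1.0949 = 0.9134; α₂ = α₁·K2/[H⁺] = 0.07955
α₁ + 2α₂ = 1.0725
DIC = CA / (α₁ + 2α₂) = 2.71 / 1.0725 = 2.53 mmol/kg

DIC = 2.53 mmol/kg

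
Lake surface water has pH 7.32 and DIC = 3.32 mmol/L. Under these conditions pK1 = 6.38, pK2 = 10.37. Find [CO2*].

α₀ = 1 / (1 + K1/[H⁺] + K1K2/[H⁺]²) = 1 / (1 + 10^+0.94 + 10^-2.11)
   = 1 / (1 + 8.7096 + 0.0077625) = 1/9.7174 = 0.1029
[CO2*] = α₀ × DIC = 0.1029 × 3.32 = 0.342 mmol/L

[CO2*] = 0.342 mmol/L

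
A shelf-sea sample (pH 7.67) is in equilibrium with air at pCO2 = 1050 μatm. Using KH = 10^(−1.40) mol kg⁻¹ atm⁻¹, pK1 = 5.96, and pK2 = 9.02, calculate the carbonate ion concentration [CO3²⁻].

[CO3²⁻] = 0.0958 mmol/kg

[CO2*] = KH · pCO2 = 10^(−1.40) × 1050×10^-6 = 4.180×10^-5 mol/kg
α₀ = 1/(1 + K1/[H⁺] + K1K2/[H⁺]²) = 1/(1 + 10^+1.71 + 10^+0.36) = 0.01832
DIC = [CO2*]/α₀ = 4.180×10^-5 / 0.01832 = 2.281 mmol/kg
[CO3²⁻] = α₂·DIC; α₂ = 0.04197, so [CO3²⁻] = 0.04197 × 2.281 = 0.0958 mmol/kg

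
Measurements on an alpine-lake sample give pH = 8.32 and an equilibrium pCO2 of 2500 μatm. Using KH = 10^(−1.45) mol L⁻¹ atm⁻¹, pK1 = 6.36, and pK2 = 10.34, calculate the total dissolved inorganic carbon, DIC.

[CO2*] = KH · pCO2 = 10^(−1.45) × 2500×10^-6 = 8.870×10^-5 mol/L
α₀ = 1/(1 + K1/[H⁺] + K1K2/[H⁺]²) = 1/(1 + 10^+1.96 + 10^-0.06) = 0.01074
DIC = [CO2*]/α₀ = 8.870×10^-5 / 0.01074 = 8.26 mmol/L

DIC = 8.26 mmol/L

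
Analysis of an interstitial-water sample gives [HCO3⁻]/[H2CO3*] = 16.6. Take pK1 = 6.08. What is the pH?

pH = 7.30

From K1 = [H⁺][HCO3⁻]/[H2CO3*]:  pH = pK1 + log₁₀([HCO3⁻]/[H2CO3*])
log₁₀(16.6) = +1.220
pH = 6.08 + (+1.220) = 7.30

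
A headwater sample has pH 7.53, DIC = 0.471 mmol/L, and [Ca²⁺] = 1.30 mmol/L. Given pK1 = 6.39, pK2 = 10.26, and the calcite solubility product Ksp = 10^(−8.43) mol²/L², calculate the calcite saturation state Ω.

Ω = 0.286

α₂ = 1 / (1 + [H⁺]/K2 + [H⁺]²/(K1K2)) = 1 / (1 + 10^+2.73 + 10^+1.59)
   = 1 / (1 + 537.03 + 38.905) = 1/576.94 = 0.001733
[CO3²⁻] = α₂ × DIC = 0.001733 × 0.471 = 0.0008164 mmol/L = 0.8164 μmol/L
Ksp = 10^(−8.43) = 3.715×10^-9
Ω = [Ca²⁺][CO3²⁻]/Ksp = (1.30×10^-3)(8.164×10^-7) / 3.715×10^-9 = 0.286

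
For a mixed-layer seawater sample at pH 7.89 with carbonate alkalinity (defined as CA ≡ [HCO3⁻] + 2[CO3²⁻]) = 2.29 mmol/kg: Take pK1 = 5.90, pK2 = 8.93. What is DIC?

DIC = 2.13 mmol/kg

CA = [HCO3⁻] + 2[CO3²⁻] = (α₁ + 2α₂)·DIC
At pH 7.89: [H⁺]/K1 = 10^-1.99 = 0.010233, K2/[H⁺] = 10^-1.04 = 0.091201
α₁ = 1/(1 + 0.010233 + 0.091201) = 1/1.1014 = 0.9079; α₂ = α₁·K2/[H⁺] = 0.08280
α₁ + 2α₂ = 1.0735
DIC = CA / (α₁ + 2α₂) = 2.29 / 1.0735 = 2.13 mmol/kg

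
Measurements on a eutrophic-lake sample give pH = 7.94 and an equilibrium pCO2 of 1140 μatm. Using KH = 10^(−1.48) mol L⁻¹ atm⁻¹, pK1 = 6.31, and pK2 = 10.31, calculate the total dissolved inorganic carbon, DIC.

[CO2*] = KH · pCO2 = 10^(−1.48) × 1140×10^-6 = 3.775×10^-5 mol/L
α₀ = 1/(1 + K1/[H⁺] + K1K2/[H⁺]²) = 1/(1 + 10^+1.63 + 10^-0.74) = 0.02281
DIC = [CO2*]/α₀ = 3.775×10^-5 / 0.02281 = 1.65 mmol/L

DIC = 1.65 mmol/L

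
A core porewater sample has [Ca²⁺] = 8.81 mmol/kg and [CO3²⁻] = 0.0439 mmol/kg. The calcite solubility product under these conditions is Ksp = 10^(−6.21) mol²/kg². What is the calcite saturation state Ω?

Ksp = 10^(−6.21) = 6.166×10^-7
Ω = [Ca²⁺][CO3²⁻]/Ksp = (8.81×10^-3)(0.0439×10^-3) / 6.166×10^-7 = 0.627

Ω = 0.627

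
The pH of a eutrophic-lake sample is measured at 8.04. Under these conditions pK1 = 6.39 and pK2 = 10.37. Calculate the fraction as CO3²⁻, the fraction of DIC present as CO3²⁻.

α₂ = 0.00455

α₂ = 1 / (1 + [H⁺]/K2 + [H⁺]²/(K1K2)) = 1 / (1 + 10^+2.33 + 10^+0.68)
   = 1 / (1 + 213.80 + 4.7863) = 1/219.58 = 0.004554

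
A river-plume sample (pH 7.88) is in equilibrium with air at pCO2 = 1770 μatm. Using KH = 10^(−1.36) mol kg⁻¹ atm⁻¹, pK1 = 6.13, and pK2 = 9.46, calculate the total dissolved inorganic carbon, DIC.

DIC = 4.54 mmol/kg

[CO2*] = KH · pCO2 = 10^(−1.36) × 1770×10^-6 = 7.726×10^-5 mol/kg
α₀ = 1/(1 + K1/[H⁺] + K1K2/[H⁺]²) = 1/(1 + 10^+1.75 + 10^+0.17) = 0.01703
DIC = [CO2*]/α₀ = 7.726×10^-5 / 0.01703 = 4.54 mmol/kg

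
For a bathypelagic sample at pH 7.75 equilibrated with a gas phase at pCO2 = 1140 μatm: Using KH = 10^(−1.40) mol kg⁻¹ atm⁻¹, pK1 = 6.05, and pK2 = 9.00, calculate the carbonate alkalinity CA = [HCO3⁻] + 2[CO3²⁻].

CA = 2.53 mmol/kg

[CO2*] = KH · pCO2 = 10^(−1.40) × 1140×10^-6 = 4.538×10^-5 mol/kg
α₀ = 1/(1 + K1/[H⁺] + K1K2/[H⁺]²) = 1/(1 + 10^+1.70 + 10^+0.45) = 0.01854
DIC = [CO2*]/α₀ = 4.538×10^-5 / 0.01854 = 2.448 mmol/kg
CA = (α₁ + 2α₂)·DIC = (0.9292 + 2×0.05225) × 2.448 = 2.53 mmol/kg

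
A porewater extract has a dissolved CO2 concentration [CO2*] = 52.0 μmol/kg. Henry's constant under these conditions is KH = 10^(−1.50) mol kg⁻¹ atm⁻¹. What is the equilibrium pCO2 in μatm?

KH = 10^(−1.50) = 3.162×10^-2 mol kg⁻¹ atm⁻¹
pCO2 = [CO2*]/KH = 52.0×10^-6 / 3.162×10^-2 = 1.64×10^-3 atm = 1640 μatm

pCO2 = 1640 μatm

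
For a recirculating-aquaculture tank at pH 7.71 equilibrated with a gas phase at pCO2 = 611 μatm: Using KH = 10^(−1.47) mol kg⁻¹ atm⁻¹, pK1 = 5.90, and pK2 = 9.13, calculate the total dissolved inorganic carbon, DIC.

DIC = 1.41 mmol/kg

[CO2*] = KH · pCO2 = 10^(−1.47) × 611×10^-6 = 2.070×10^-5 mol/kg
α₀ = 1/(1 + K1/[H⁺] + K1K2/[H⁺]²) = 1/(1 + 10^+1.81 + 10^+0.39) = 0.01470
DIC = [CO2*]/α₀ = 2.070×10^-5 / 0.01470 = 1.41 mmol/kg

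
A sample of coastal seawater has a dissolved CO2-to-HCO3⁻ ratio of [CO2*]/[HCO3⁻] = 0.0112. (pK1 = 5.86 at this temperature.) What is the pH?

pH = 7.81

From K1 = [H⁺][HCO3⁻]/[CO2*]:  pH = pK1 − log₁₀([CO2*]/[HCO3⁻])
log₁₀(0.0112) = -1.951
pH = 5.86 − (-1.951) = 7.81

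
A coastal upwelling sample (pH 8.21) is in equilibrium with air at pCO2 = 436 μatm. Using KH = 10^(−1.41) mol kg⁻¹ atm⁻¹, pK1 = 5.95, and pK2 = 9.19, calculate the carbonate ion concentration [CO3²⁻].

[CO2*] = KH · pCO2 = 10^(−1.41) × 436×10^-6 = 1.696×10^-5 mol/kg
α₀ = 1/(1 + K1/[H⁺] + K1K2/[H⁺]²) = 1/(1 + 10^+2.26 + 10^+1.28) = 0.004950
DIC = [CO2*]/α₀ = 1.696×10^-5 / 0.004950 = 3.427 mmol/kg
[CO3²⁻] = α₂·DIC; α₂ = 0.09432, so [CO3²⁻] = 0.09432 × 3.427 = 0.323 mmol/kg

[CO3²⁻] = 0.323 mmol/kg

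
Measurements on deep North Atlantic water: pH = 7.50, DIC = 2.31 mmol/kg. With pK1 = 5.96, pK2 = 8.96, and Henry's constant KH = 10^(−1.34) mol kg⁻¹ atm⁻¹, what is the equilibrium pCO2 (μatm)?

α₀ = 1 / (1 + K1/[H⁺] + K1K2/[H⁺]²) = 1 / (1 + 10^+1.54 + 10^+0.08)
   = 1 / (1 + 34.674 + 1.2023) = 1/36.876 = 0.02712
[CO2*] = α₀ × DIC = 0.02712 × 2.31 = 0.06264 mmol/kg
pCO2 = [CO2*]/KH = 6.264×10^-5 / 4.571×10^-2 = 1370 μatm

pCO2 = 1370 μatm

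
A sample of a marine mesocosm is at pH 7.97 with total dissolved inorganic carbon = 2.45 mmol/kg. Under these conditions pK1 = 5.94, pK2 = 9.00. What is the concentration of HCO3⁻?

[HCO3⁻] = 2.22 mmol/kg

α₁ = 1 / (1 + [H⁺]/K1 + K2/[H⁺]) = 1 / (1 + 10^-2.03 + 10^-1.03)
   = 1 / (1 + 0.0093325 + 0.093325) = 1/1.1027 = 0.9069
[HCO3⁻] = α₁ × DIC = 0.9069 × 2.45 = 2.22 mmol/kg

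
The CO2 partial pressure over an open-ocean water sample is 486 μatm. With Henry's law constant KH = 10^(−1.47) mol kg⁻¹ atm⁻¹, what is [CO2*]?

[CO2*] = 16.5 μmol/kg

KH = 10^(−1.47) = 3.388×10^-2 mol kg⁻¹ atm⁻¹
[CO2*] = KH · pCO2 = 3.388×10^-2 × 486×10^-6 atm = 1.65×10^-5 mol/kg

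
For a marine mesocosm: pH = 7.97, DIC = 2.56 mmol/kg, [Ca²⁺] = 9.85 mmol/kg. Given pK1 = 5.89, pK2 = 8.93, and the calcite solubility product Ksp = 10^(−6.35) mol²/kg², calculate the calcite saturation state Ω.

α₂ = 1 / (1 + [H⁺]/K2 + [H⁺]²/(K1K2)) = 1 / (1 + 10^+0.96 + 10^-1.12)
   = 1 / (1 + 9.1201 + 0.075858) = 1/10.196 = 0.09808
[CO3²⁻] = α₂ × DIC = 0.09808 × 2.56 = 0.2511 mmol/kg
Ksp = 10^(−6.35) = 4.467×10^-7
Ω = [Ca²⁺][CO3²⁻]/Ksp = (9.85×10^-3)(2.511×10^-4) / 4.467×10^-7 = 5.54

Ω = 5.54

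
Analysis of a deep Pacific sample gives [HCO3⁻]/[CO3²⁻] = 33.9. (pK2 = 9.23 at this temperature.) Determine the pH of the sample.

From K2 = [H⁺][CO3²⁻]/[HCO3⁻]:  pH = pK2 − log₁₀([HCO3⁻]/[CO3²⁻])
log₁₀(33.9) = +1.530
pH = 9.23 − (+1.530) = 7.70

pH = 7.70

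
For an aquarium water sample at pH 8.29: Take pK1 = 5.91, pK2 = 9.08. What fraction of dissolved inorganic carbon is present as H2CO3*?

α₀ = 1 / (1 + K1/[H⁺] + K1K2/[H⁺]²) = 1 / (1 + 10^+2.38 + 10^+1.59)
   = 1 / (1 + 239.88 + 38.905) = 1/279.79 = 0.003574

α₀ = 0.00357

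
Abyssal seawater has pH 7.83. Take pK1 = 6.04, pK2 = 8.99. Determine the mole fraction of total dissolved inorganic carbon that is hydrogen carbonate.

α₁ = 1 / (1 + [H⁺]/K1 + K2/[H⁺]) = 1 / (1 + 10^-1.79 + 10^-1.16)
   = 1 / (1 + 0.016218 + 0.069183) = 1/1.0854 = 0.9213

α₁ = 0.921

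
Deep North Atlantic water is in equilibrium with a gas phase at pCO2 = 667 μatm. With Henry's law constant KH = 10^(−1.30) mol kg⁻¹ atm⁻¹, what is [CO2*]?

KH = 10^(−1.30) = 5.012×10^-2 mol kg⁻¹ atm⁻¹
[CO2*] = KH · pCO2 = 5.012×10^-2 × 667×10^-6 atm = 3.34×10^-5 mol/kg

[CO2*] = 33.4 μmol/kg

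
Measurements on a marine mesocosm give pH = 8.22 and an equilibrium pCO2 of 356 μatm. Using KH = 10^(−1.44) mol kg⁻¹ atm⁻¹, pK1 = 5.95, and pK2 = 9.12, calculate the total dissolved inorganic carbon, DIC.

[CO2*] = KH · pCO2 = 10^(−1.44) × 356×10^-6 = 1.293×10^-5 mol/kg
α₀ = 1/(1 + K1/[H⁺] + K1K2/[H⁺]²) = 1/(1 + 10^+2.27 + 10^+1.37) = 0.004747
DIC = [CO2*]/α₀ = 1.293×10^-5 / 0.004747 = 2.72 mmol/kg

DIC = 2.72 mmol/kg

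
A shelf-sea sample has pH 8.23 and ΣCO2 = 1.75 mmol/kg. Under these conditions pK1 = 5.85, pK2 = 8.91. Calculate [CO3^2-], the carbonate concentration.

α₂ = 1 / (1 + [H⁺]/K2 + [H⁺]²/(K1K2)) = 1 / (1 + 10^+0.68 + 10^-1.70)
   = 1 / (1 + 4.7863 + 0.019953) = 1/5.8063 = 0.1722
[CO3²⁻] = α₂ × DIC = 0.1722 × 1.75 = 0.301 mmol/kg

[CO3²⁻] = 0.301 mmol/kg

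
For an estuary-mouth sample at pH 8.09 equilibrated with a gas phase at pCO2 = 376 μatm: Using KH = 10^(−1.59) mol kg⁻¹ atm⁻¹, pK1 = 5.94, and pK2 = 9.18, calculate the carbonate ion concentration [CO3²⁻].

[CO3²⁻] = 0.111 mmol/kg

[CO2*] = KH · pCO2 = 10^(−1.59) × 376×10^-6 = 9.665×10^-6 mol/kg
α₀ = 1/(1 + K1/[H⁺] + K1K2/[H⁺]²) = 1/(1 + 10^+2.15 + 10^+1.06) = 0.006505
DIC = [CO2*]/α₀ = 9.665×10^-6 / 0.006505 = 1.486 mmol/kg
[CO3²⁻] = α₂·DIC; α₂ = 0.07468, so [CO3²⁻] = 0.07468 × 1.486 = 0.111 mmol/kg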